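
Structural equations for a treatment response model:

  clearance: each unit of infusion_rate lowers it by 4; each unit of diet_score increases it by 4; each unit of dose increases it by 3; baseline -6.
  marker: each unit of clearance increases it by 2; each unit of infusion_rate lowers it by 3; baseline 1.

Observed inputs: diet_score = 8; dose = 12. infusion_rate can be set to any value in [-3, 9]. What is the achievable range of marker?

26 to 158

Substituting into the clearance equation gives clearance = -4*infusion_rate + 62.
Substituting into the marker equation gives marker = -11*infusion_rate + 125.
Linear in infusion_rate, so extremes are at the endpoints: infusion_rate = -3 gives marker = 158; infusion_rate = 9 gives marker = 26.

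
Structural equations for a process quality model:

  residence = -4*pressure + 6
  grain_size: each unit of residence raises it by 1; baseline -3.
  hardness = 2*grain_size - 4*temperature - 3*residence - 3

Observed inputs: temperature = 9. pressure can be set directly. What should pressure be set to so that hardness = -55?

pressure = -1

Substituting into the grain_size equation gives grain_size = -4*pressure + 3.
This gives hardness = 4*pressure - 51.
Solve 4*pressure - 51 = -55: pressure = (-55 + 51) / 4 = -1.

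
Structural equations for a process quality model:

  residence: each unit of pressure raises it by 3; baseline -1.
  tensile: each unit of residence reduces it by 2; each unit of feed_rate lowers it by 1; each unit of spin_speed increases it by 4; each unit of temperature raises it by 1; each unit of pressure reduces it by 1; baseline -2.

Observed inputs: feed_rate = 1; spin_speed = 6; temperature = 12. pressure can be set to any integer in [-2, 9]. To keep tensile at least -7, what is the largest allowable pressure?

Substituting into the tensile equation gives tensile = -7*pressure + 35.
Require -7*pressure + 35 ≥ -7, so pressure ≤ 6.
The largest integer in [-2, 9] satisfying this is 6.

pressure = 6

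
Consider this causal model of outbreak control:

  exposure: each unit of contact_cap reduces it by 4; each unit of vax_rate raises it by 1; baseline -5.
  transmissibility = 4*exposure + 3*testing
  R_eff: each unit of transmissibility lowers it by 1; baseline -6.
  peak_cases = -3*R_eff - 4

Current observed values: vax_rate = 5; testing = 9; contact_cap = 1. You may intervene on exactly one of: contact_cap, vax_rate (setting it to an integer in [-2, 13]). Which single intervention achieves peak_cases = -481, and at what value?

Intervening on contact_cap: with other inputs at their observed values, peak_cases = -48*contact_cap + 95. Solving for -481 gives contact_cap = 12, within [-2, 13].
Intervening on vax_rate: peak_cases = 12*vax_rate - 13. Reaching -481 requires vax_rate = -39, outside [-2, 13].

set contact_cap = 12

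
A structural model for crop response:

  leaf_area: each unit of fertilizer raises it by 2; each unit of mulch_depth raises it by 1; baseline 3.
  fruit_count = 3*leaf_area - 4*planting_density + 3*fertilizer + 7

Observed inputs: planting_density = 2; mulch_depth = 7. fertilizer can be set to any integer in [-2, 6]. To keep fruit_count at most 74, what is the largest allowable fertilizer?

Substituting into the leaf_area equation gives leaf_area = 2*fertilizer + 10.
So fruit_count = 9*fertilizer + 29.
Require 9*fertilizer + 29 ≤ 74, so fertilizer ≤ 5.
The largest integer in [-2, 6] satisfying this is 5.

fertilizer = 5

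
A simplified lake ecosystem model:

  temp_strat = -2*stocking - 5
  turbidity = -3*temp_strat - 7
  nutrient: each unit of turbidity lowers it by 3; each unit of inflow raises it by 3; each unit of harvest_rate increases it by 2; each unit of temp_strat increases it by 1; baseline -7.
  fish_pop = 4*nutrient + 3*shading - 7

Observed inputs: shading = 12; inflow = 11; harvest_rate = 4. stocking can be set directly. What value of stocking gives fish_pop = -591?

stocking = 8

Substituting into the turbidity equation gives turbidity = 6*stocking + 8.
So nutrient = -20*stocking + 5.
Substituting into the fish_pop equation gives fish_pop = -80*stocking + 49.
Solve -80*stocking + 49 = -591: stocking = (-591 - 49) / -80 = 8.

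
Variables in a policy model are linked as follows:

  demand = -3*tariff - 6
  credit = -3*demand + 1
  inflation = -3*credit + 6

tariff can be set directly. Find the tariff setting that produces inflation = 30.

tariff = -3

Substituting into the credit equation gives credit = 9*tariff + 19.
Substituting into the inflation equation gives inflation = -27*tariff - 51.
Solve -27*tariff - 51 = 30: tariff = (30 + 51) / -27 = -3.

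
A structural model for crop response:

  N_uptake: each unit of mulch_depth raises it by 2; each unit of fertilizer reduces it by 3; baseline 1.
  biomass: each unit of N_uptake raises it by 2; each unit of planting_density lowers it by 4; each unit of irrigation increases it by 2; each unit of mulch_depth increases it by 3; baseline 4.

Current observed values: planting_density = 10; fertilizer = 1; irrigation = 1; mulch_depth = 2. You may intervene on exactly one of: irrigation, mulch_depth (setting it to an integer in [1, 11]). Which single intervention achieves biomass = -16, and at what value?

Intervening on irrigation: with other inputs at their observed values, biomass = 2*irrigation - 26. Solving for -16 gives irrigation = 5, within [1, 11].
Intervening on mulch_depth: biomass = 7*mulch_depth - 38. Reaching -16 requires mulch_depth = 22/7, not an integer.

set irrigation = 5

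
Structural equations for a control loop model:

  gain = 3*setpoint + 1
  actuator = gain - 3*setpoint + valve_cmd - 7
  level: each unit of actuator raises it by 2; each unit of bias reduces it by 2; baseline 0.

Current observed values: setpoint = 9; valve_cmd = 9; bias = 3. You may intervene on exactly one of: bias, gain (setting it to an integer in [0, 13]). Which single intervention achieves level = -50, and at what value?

set gain = 3

Intervening on bias: level = -2*bias + 6. Reaching -50 requires bias = 28, outside [0, 13].
Intervening on gain: with other inputs at their observed values, level = 2*gain - 56. Solving for -50 gives gain = 3, within [0, 13].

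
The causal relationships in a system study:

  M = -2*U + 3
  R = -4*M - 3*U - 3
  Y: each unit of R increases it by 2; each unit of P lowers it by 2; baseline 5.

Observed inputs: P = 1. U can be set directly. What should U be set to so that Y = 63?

Substituting into the R equation gives R = 5*U - 15.
Y becomes 10*U - 27.
Solve 10*U - 27 = 63: U = (63 + 27) / 10 = 9.

U = 9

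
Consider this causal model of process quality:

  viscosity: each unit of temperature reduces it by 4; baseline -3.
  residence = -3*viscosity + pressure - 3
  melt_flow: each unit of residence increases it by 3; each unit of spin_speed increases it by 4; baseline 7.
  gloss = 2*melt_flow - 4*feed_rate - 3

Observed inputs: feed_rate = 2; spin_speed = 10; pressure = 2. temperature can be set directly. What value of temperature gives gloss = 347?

Substituting into the residence equation gives residence = 12*temperature + 8.
So melt_flow = 36*temperature + 71.
Substituting into the gloss equation gives gloss = 72*temperature + 131.
Solve 72*temperature + 131 = 347: temperature = (347 - 131) / 72 = 3.

temperature = 3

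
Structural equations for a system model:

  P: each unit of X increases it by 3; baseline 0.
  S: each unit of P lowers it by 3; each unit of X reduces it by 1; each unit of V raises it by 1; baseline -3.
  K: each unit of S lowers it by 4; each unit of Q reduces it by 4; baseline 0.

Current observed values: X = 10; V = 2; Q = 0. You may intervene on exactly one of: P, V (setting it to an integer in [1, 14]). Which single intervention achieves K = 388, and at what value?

set V = 6

Intervening on P: K = 12*P + 44. Reaching 388 requires P = 86/3, not an integer.
Intervening on V: with other inputs at their observed values, K = -4*V + 412. Solving for 388 gives V = 6, within [1, 14].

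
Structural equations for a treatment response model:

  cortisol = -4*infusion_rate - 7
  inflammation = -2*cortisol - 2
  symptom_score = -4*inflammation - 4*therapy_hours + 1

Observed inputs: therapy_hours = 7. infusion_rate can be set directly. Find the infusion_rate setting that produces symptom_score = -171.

infusion_rate = 3

Substituting into the inflammation equation gives inflammation = 8*infusion_rate + 12.
Substituting into the symptom_score equation gives symptom_score = -32*infusion_rate - 75.
Solve -32*infusion_rate - 75 = -171: infusion_rate = (-171 + 75) / -32 = 3.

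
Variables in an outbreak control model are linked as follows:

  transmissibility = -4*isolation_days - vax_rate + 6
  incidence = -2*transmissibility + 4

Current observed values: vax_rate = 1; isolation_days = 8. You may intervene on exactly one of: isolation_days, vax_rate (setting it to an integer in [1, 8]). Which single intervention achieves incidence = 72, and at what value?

Intervening on isolation_days: incidence = 8*isolation_days - 6. Reaching 72 requires isolation_days = 39/4, not an integer.
Intervening on vax_rate: with other inputs at their observed values, incidence = 2*vax_rate + 56. Solving for 72 gives vax_rate = 8, within [1, 8].

set vax_rate = 8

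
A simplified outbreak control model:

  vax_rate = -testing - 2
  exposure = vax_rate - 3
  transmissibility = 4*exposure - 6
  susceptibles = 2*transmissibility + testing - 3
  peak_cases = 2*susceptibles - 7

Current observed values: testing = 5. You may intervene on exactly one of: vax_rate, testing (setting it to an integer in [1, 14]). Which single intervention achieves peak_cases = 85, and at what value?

Intervening on vax_rate: with other inputs at their observed values, peak_cases = 16*vax_rate - 75. Solving for 85 gives vax_rate = 10, within [1, 14].
Intervening on testing: peak_cases = -14*testing - 117. Reaching 85 requires testing = -101/7, not an integer.

set vax_rate = 10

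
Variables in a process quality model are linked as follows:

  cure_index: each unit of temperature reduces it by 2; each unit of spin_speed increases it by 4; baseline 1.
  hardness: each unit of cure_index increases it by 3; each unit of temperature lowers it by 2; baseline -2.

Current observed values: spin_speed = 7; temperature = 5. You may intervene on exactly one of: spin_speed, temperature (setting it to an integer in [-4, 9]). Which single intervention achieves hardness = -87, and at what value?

Intervening on spin_speed: with other inputs at their observed values, hardness = 12*spin_speed - 39. Solving for -87 gives spin_speed = -4, within [-4, 9].
Intervening on temperature: hardness = -8*temperature + 85. Reaching -87 requires temperature = 43/2, not an integer.

set spin_speed = -4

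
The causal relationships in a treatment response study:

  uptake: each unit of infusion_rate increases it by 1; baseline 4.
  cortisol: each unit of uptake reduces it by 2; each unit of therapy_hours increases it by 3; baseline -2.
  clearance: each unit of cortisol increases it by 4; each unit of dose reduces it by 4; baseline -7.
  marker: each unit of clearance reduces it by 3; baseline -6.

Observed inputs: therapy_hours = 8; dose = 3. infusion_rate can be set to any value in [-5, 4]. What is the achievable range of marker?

Substituting into the cortisol equation gives cortisol = -2*infusion_rate + 14.
Substituting into the clearance equation gives clearance = -8*infusion_rate + 37.
marker becomes 24*infusion_rate - 117.
Linear in infusion_rate, so extremes are at the endpoints: infusion_rate = -5 gives marker = -237; infusion_rate = 4 gives marker = -21.

-237 to -21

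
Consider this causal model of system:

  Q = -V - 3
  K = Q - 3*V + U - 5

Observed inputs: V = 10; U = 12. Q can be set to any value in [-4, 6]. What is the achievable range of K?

Intervening on Q fixes its value directly, overriding its dependence on V.
Substituting into the K equation gives K = Q - 23.
Linear in Q, so extremes are at the endpoints: Q = -4 gives K = -27; Q = 6 gives K = -17.

-27 to -17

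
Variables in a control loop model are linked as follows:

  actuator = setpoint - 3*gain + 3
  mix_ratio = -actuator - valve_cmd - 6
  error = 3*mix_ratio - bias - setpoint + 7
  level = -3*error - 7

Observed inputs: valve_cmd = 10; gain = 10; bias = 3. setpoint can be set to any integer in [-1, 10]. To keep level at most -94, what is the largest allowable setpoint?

setpoint = 2

Substituting into the actuator equation gives actuator = setpoint - 27.
Substituting into the mix_ratio equation gives mix_ratio = -setpoint + 11.
Substituting into the error equation gives error = -4*setpoint + 37.
Substituting into the level equation gives level = 12*setpoint - 118.
Require 12*setpoint - 118 ≤ -94, so setpoint ≤ 2.
The largest integer in [-1, 10] satisfying this is 2.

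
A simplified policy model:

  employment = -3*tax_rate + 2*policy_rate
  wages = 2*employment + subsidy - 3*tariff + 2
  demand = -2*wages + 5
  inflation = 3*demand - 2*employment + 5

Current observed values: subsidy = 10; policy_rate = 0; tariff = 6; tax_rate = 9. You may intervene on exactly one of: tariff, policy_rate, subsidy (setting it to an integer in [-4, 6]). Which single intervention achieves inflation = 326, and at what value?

Intervening on tariff: with other inputs at their observed values, inflation = 18*tariff + 326. Solving for 326 gives tariff = 0, within [-4, 6].
Intervening on policy_rate: inflation = -28*policy_rate + 434. Reaching 326 requires policy_rate = 27/7, not an integer.
Intervening on subsidy: inflation = -6*subsidy + 494. Reaching 326 requires subsidy = 28, outside [-4, 6].

set tariff = 0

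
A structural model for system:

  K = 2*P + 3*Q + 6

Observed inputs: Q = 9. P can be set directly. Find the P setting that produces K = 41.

P = 4

Substituting into the K equation gives K = 2*P + 33.
Solve 2*P + 33 = 41: P = (41 - 33) / 2 = 4.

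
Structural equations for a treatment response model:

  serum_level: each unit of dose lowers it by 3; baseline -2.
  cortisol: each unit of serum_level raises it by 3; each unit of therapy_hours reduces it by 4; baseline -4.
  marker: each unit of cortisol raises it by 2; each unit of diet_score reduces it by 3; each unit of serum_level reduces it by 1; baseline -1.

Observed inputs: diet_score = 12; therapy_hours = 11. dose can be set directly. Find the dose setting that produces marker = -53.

dose = -6

Substituting into the cortisol equation gives cortisol = -9*dose - 54.
Substituting into the marker equation gives marker = -15*dose - 143.
Solve -15*dose - 143 = -53: dose = (-53 + 143) / -15 = -6.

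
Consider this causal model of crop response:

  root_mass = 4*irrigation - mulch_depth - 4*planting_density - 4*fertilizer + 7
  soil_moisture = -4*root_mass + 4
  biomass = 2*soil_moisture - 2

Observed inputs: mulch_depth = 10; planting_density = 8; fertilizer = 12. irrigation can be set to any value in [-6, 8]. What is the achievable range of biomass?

414 to 862

Substituting into the root_mass equation gives root_mass = 4*irrigation - 83.
This gives soil_moisture = -16*irrigation + 336.
This gives biomass = -32*irrigation + 670.
Linear in irrigation, so extremes are at the endpoints: irrigation = -6 gives biomass = 862; irrigation = 8 gives biomass = 414.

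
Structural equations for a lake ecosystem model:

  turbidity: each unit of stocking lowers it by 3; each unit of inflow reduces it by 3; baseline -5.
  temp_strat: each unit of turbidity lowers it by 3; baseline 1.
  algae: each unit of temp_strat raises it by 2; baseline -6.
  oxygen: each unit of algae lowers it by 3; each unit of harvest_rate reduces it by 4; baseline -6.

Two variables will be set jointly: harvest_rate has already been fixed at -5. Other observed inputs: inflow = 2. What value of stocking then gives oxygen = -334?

stocking = 3

With harvest_rate held at -5:
Substituting into the turbidity equation gives turbidity = -3*stocking - 11.
Substituting into the temp_strat equation gives temp_strat = 9*stocking + 34.
Substituting into the algae equation gives algae = 18*stocking + 62.
So oxygen = -54*stocking - 172.
Solve -54*stocking - 172 = -334: stocking = (-334 + 172) / -54 = 3.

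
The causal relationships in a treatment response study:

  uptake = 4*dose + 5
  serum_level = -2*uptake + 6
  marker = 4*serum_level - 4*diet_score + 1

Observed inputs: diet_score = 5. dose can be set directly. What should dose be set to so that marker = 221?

dose = -8

Substituting into the serum_level equation gives serum_level = -8*dose - 4.
Substituting into the marker equation gives marker = -32*dose - 35.
Solve -32*dose - 35 = 221: dose = (221 + 35) / -32 = -8.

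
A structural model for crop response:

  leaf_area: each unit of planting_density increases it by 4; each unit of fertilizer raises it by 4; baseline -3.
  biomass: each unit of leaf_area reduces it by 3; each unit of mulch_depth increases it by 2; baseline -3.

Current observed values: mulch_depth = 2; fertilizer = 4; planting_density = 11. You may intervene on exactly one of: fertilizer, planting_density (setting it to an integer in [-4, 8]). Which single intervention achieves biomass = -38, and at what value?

set planting_density = 0

Intervening on fertilizer: biomass = -12*fertilizer - 122. Reaching -38 requires fertilizer = -7, outside [-4, 8].
Intervening on planting_density: with other inputs at their observed values, biomass = -12*planting_density - 38. Solving for -38 gives planting_density = 0, within [-4, 8].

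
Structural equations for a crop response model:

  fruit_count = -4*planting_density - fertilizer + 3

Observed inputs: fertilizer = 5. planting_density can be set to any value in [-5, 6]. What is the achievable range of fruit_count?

Substituting into the fruit_count equation gives fruit_count = -4*planting_density - 2.
Linear in planting_density, so extremes are at the endpoints: planting_density = -5 gives fruit_count = 18; planting_density = 6 gives fruit_count = -26.

-26 to 18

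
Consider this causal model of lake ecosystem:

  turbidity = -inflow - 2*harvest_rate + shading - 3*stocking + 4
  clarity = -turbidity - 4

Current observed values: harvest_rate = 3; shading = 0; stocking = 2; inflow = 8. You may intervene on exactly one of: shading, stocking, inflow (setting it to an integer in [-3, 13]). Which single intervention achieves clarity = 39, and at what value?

set stocking = 11

Intervening on shading: clarity = -shading + 12. Reaching 39 requires shading = -27, outside [-3, 13].
Intervening on stocking: with other inputs at their observed values, clarity = 3*stocking + 6. Solving for 39 gives stocking = 11, within [-3, 13].
Intervening on inflow: clarity = inflow + 4. Reaching 39 requires inflow = 35, outside [-3, 13].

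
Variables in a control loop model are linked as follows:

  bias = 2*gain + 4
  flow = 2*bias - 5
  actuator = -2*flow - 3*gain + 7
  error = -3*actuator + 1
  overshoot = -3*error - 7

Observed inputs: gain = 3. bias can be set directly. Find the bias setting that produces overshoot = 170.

bias = -3

Intervening on bias fixes its value directly, overriding its dependence on gain.
Substituting into the actuator equation gives actuator = -4*bias + 8.
So error = 12*bias - 23.
So overshoot = -36*bias + 62.
Solve -36*bias + 62 = 170: bias = (170 - 62) / -36 = -3.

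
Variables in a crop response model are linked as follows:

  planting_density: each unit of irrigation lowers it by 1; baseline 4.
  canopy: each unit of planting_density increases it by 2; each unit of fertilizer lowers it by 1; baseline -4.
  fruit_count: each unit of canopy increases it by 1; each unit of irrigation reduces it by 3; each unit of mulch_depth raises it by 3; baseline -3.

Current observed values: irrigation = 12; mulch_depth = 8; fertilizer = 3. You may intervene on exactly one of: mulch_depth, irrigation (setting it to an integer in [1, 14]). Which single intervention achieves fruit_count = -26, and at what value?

set mulch_depth = 12

Intervening on mulch_depth: with other inputs at their observed values, fruit_count = 3*mulch_depth - 62. Solving for -26 gives mulch_depth = 12, within [1, 14].
Intervening on irrigation: fruit_count = -5*irrigation + 22. Reaching -26 requires irrigation = 48/5, not an integer.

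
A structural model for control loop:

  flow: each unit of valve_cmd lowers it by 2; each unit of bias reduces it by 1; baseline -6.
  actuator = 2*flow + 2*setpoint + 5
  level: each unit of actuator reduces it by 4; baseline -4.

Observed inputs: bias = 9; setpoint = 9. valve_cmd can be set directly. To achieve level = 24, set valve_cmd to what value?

Substituting into the flow equation gives flow = -2*valve_cmd - 15.
Substituting into the actuator equation gives actuator = -4*valve_cmd - 7.
Substituting into the level equation gives level = 16*valve_cmd + 24.
Solve 16*valve_cmd + 24 = 24: valve_cmd = (24 - 24) / 16 = 0.

valve_cmd = 0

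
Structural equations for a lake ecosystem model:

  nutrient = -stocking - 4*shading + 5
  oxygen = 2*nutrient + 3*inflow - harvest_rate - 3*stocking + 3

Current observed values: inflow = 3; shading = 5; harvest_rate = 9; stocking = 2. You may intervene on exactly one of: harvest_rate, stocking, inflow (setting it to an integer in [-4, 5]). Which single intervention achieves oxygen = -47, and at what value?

set stocking = 4

Intervening on harvest_rate: oxygen = -harvest_rate - 28. Reaching -47 requires harvest_rate = 19, outside [-4, 5].
Intervening on stocking: with other inputs at their observed values, oxygen = -5*stocking - 27. Solving for -47 gives stocking = 4, within [-4, 5].
Intervening on inflow: oxygen = 3*inflow - 46. Reaching -47 requires inflow = -1/3, not an integer.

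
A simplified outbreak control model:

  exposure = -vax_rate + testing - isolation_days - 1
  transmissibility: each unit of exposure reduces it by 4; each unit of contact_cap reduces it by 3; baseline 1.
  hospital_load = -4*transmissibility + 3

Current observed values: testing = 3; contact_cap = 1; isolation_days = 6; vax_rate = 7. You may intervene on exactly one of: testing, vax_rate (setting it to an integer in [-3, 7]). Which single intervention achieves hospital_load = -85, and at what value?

set vax_rate = 2

Intervening on testing: hospital_load = 16*testing - 213. Reaching -85 requires testing = 8, outside [-3, 7].
Intervening on vax_rate: with other inputs at their observed values, hospital_load = -16*vax_rate - 53. Solving for -85 gives vax_rate = 2, within [-3, 7].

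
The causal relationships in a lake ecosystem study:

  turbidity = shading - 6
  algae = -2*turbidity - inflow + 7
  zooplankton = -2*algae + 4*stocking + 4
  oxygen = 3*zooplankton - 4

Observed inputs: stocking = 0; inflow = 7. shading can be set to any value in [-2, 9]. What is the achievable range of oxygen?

Substituting into the algae equation gives algae = -2*shading + 12.
Substituting into the zooplankton equation gives zooplankton = 4*shading - 20.
oxygen becomes 12*shading - 64.
Linear in shading, so extremes are at the endpoints: shading = -2 gives oxygen = -88; shading = 9 gives oxygen = 44.

-88 to 44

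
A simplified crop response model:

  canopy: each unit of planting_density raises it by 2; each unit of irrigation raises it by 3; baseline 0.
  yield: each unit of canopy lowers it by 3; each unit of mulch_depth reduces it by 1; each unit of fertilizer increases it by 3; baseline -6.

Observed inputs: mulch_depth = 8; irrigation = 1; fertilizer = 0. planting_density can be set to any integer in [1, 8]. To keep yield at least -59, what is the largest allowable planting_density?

Substituting into the canopy equation gives canopy = 2*planting_density + 3.
So yield = -6*planting_density - 23.
Require -6*planting_density - 23 ≥ -59, so planting_density ≤ 6.
The largest integer in [1, 8] satisfying this is 6.

planting_density = 6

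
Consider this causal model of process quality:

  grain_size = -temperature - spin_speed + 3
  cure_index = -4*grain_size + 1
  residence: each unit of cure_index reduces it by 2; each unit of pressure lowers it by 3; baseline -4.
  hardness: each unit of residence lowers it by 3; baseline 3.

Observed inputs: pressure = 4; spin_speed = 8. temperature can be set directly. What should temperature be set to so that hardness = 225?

Substituting into the grain_size equation gives grain_size = -temperature - 5.
This gives cure_index = 4*temperature + 21.
This gives residence = -8*temperature - 58.
So hardness = 24*temperature + 177.
Solve 24*temperature + 177 = 225: temperature = (225 - 177) / 24 = 2.

temperature = 2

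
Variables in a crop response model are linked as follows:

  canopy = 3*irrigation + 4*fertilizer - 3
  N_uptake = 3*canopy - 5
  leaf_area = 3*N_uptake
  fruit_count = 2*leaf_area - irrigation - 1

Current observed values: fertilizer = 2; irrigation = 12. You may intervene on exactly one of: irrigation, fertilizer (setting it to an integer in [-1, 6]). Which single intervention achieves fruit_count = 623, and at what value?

Intervening on irrigation: fruit_count = 53*irrigation + 59. Reaching 623 requires irrigation = 564/53, not an integer.
Intervening on fertilizer: with other inputs at their observed values, fruit_count = 72*fertilizer + 551. Solving for 623 gives fertilizer = 1, within [-1, 6].

set fertilizer = 1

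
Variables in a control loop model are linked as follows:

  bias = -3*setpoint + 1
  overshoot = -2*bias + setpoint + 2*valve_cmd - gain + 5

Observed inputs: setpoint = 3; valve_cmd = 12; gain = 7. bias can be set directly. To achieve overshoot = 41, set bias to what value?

bias = -8

Intervening on bias fixes its value directly, overriding its dependence on setpoint.
Substituting into the overshoot equation gives overshoot = -2*bias + 25.
Solve -2*bias + 25 = 41: bias = (41 - 25) / -2 = -8.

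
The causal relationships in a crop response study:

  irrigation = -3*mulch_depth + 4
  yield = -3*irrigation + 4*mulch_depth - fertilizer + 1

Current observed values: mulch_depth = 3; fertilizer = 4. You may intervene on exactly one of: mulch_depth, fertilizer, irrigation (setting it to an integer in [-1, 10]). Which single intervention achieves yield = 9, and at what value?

set irrigation = 0

Intervening on mulch_depth: yield = 13*mulch_depth - 15. Reaching 9 requires mulch_depth = 24/13, not an integer.
Intervening on fertilizer: yield = -fertilizer + 28. Reaching 9 requires fertilizer = 19, outside [-1, 10].
Intervening on irrigation: with other inputs at their observed values, yield = -3*irrigation + 9. Solving for 9 gives irrigation = 0, within [-1, 10].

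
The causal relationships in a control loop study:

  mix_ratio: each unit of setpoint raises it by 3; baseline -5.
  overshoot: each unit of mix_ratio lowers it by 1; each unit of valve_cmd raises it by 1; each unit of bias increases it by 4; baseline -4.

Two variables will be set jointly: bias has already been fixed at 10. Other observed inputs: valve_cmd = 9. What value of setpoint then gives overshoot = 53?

With bias held at 10:
Substituting into the overshoot equation gives overshoot = -3*setpoint + 50.
Solve -3*setpoint + 50 = 53: setpoint = (53 - 50) / -3 = -1.

setpoint = -1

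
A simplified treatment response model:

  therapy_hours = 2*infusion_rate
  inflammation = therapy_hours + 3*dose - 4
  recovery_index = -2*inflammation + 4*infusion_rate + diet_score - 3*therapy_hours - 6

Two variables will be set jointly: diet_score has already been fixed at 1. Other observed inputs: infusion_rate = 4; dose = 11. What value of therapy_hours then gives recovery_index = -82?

therapy_hours = 7

With diet_score held at 1:
Intervening on therapy_hours fixes its value directly, overriding its dependence on infusion_rate.
Substituting into the inflammation equation gives inflammation = therapy_hours + 29.
recovery_index becomes -5*therapy_hours - 47.
Solve -5*therapy_hours - 47 = -82: therapy_hours = (-82 + 47) / -5 = 7.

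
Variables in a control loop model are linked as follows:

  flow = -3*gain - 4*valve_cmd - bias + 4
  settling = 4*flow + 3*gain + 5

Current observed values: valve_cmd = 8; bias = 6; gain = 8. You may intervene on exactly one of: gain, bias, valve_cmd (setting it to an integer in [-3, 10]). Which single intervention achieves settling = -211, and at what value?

set bias = 8

Intervening on gain: settling = -9*gain - 131. Reaching -211 requires gain = 80/9, not an integer.
Intervening on bias: with other inputs at their observed values, settling = -4*bias - 179. Solving for -211 gives bias = 8, within [-3, 10].
Intervening on valve_cmd: settling = -16*valve_cmd - 75. Reaching -211 requires valve_cmd = 17/2, not an integer.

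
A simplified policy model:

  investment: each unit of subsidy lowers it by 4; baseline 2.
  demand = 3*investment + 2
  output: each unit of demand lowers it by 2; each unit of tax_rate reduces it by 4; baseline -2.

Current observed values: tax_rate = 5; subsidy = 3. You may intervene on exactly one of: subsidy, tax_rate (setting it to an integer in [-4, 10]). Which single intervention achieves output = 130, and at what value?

set subsidy = 7

Intervening on subsidy: with other inputs at their observed values, output = 24*subsidy - 38. Solving for 130 gives subsidy = 7, within [-4, 10].
Intervening on tax_rate: output = -4*tax_rate + 54. Reaching 130 requires tax_rate = -19, outside [-4, 10].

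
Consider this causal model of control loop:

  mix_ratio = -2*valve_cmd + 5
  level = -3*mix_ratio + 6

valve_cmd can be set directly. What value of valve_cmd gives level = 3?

Substituting into the level equation gives level = 6*valve_cmd - 9.
Solve 6*valve_cmd - 9 = 3: valve_cmd = (3 + 9) / 6 = 2.

valve_cmd = 2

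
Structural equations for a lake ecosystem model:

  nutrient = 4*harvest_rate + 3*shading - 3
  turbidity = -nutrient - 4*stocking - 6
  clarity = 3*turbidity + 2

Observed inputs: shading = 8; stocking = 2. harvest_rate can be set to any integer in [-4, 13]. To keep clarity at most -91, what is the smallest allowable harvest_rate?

harvest_rate = -1

Substituting into the nutrient equation gives nutrient = 4*harvest_rate + 21.
This gives turbidity = -4*harvest_rate - 35.
This gives clarity = -12*harvest_rate - 103.
Require -12*harvest_rate - 103 ≤ -91, so harvest_rate ≥ -1.
The smallest integer in [-4, 13] satisfying this is -1.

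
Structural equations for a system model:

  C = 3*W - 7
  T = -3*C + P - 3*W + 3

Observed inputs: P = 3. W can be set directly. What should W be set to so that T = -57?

W = 7

Substituting into the T equation gives T = -12*W + 27.
Solve -12*W + 27 = -57: W = (-57 - 27) / -12 = 7.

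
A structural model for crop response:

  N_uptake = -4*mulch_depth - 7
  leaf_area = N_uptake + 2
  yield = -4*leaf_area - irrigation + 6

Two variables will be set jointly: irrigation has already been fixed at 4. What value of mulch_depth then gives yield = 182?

mulch_depth = 10

With irrigation held at 4:
Substituting into the leaf_area equation gives leaf_area = -4*mulch_depth - 5.
Substituting into the yield equation gives yield = 16*mulch_depth + 22.
Solve 16*mulch_depth + 22 = 182: mulch_depth = (182 - 22) / 16 = 10.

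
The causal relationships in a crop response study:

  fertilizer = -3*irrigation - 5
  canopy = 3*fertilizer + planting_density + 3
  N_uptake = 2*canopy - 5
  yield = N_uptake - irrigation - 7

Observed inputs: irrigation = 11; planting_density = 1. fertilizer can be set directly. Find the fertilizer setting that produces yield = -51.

Intervening on fertilizer fixes its value directly, overriding its dependence on irrigation.
Substituting into the canopy equation gives canopy = 3*fertilizer + 4.
Substituting into the N_uptake equation gives N_uptake = 6*fertilizer + 3.
Substituting into the yield equation gives yield = 6*fertilizer - 15.
Solve 6*fertilizer - 15 = -51: fertilizer = (-51 + 15) / 6 = -6.

fertilizer = -6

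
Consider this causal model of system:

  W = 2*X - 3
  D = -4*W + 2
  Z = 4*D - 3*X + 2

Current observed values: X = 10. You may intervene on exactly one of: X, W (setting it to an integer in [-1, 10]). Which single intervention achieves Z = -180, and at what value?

Intervening on X: Z = -35*X + 58. Reaching -180 requires X = 34/5, not an integer.
Intervening on W: with other inputs at their observed values, Z = -16*W - 20. Solving for -180 gives W = 10, within [-1, 10].

set W = 10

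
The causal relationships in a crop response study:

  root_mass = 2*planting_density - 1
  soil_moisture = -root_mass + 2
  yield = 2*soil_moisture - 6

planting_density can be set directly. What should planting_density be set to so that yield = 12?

planting_density = -3

Substituting into the soil_moisture equation gives soil_moisture = -2*planting_density + 3.
This gives yield = -4*planting_density.
Solve -4*planting_density = 12: planting_density = 12 / -4 = -3.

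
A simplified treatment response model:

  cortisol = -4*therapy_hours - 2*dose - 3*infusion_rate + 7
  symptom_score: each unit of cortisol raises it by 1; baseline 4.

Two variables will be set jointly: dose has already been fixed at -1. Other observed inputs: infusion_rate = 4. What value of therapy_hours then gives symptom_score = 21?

therapy_hours = -5

With dose held at -1:
Substituting into the cortisol equation gives cortisol = -4*therapy_hours - 3.
This gives symptom_score = -4*therapy_hours + 1.
Solve -4*therapy_hours + 1 = 21: therapy_hours = (21 - 1) / -4 = -5.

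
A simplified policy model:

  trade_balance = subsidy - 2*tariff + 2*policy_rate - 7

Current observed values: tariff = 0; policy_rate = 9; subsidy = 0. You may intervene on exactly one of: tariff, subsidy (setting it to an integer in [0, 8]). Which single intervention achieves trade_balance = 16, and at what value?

Intervening on tariff: trade_balance = -2*tariff + 11. Reaching 16 requires tariff = -5/2, not an integer.
Intervening on subsidy: with other inputs at their observed values, trade_balance = subsidy + 11. Solving for 16 gives subsidy = 5, within [0, 8].

set subsidy = 5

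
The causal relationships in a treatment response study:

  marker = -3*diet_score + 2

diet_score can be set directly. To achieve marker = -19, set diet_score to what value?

diet_score = 7

Solve -3*diet_score + 2 = -19: diet_score = (-19 - 2) / -3 = 7.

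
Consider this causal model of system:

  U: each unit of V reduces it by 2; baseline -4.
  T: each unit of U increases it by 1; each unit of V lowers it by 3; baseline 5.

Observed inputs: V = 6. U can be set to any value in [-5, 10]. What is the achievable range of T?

Intervening on U fixes its value directly, overriding its dependence on V.
Substituting into the T equation gives T = U - 13.
Linear in U, so extremes are at the endpoints: U = -5 gives T = -18; U = 10 gives T = -3.

-18 to -3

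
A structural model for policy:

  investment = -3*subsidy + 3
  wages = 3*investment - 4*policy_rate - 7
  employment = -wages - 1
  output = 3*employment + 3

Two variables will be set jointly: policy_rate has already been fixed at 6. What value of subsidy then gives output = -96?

With policy_rate held at 6:
Substituting into the wages equation gives wages = -9*subsidy - 22.
This gives employment = 9*subsidy + 21.
output becomes 27*subsidy + 66.
Solve 27*subsidy + 66 = -96: subsidy = (-96 - 66) / 27 = -6.

subsidy = -6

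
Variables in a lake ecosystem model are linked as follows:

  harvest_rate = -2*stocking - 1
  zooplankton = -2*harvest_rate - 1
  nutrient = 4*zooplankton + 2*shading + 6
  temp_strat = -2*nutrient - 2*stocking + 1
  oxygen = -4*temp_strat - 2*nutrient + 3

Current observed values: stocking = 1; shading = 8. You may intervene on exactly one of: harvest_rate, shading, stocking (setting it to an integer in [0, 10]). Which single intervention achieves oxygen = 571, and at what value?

set stocking = 4

Intervening on harvest_rate: oxygen = -48*harvest_rate + 115. Reaching 571 requires harvest_rate = -19/2, not an integer.
Intervening on shading: oxygen = 12*shading + 163. Reaching 571 requires shading = 34, outside [0, 10].
Intervening on stocking: with other inputs at their observed values, oxygen = 104*stocking + 155. Solving for 571 gives stocking = 4, within [0, 10].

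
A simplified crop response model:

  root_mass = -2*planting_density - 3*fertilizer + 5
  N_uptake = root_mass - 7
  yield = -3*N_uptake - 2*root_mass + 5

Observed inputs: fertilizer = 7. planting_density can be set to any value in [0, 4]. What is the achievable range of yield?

Substituting into the root_mass equation gives root_mass = -2*planting_density - 16.
N_uptake becomes -2*planting_density - 23.
So yield = 10*planting_density + 106.
Linear in planting_density, so extremes are at the endpoints: planting_density = 0 gives yield = 106; planting_density = 4 gives yield = 146.

106 to 146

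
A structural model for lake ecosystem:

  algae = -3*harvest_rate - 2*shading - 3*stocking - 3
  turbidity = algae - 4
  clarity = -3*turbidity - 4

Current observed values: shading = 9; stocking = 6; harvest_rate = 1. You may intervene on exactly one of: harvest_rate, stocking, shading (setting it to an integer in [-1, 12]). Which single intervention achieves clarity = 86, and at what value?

set shading = 1

Intervening on harvest_rate: clarity = 9*harvest_rate + 125. Reaching 86 requires harvest_rate = -13/3, not an integer.
Intervening on stocking: clarity = 9*stocking + 80. Reaching 86 requires stocking = 2/3, not an integer.
Intervening on shading: with other inputs at their observed values, clarity = 6*shading + 80. Solving for 86 gives shading = 1, within [-1, 12].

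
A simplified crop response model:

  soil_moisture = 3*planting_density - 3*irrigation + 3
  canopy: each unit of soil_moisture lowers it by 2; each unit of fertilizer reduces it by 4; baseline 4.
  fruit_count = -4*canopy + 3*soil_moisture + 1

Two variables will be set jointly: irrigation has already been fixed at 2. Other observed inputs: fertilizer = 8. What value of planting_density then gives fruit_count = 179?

planting_density = 3

With irrigation held at 2:
Substituting into the soil_moisture equation gives soil_moisture = 3*planting_density - 3.
This gives canopy = -6*planting_density - 22.
Substituting into the fruit_count equation gives fruit_count = 33*planting_density + 80.
Solve 33*planting_density + 80 = 179: planting_density = (179 - 80) / 33 = 3.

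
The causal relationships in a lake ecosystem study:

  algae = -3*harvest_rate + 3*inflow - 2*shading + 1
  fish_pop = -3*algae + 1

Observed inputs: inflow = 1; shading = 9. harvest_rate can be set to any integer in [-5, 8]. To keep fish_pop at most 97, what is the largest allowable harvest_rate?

harvest_rate = 6

Substituting into the algae equation gives algae = -3*harvest_rate - 14.
This gives fish_pop = 9*harvest_rate + 43.
Require 9*harvest_rate + 43 ≤ 97, so harvest_rate ≤ 6.
The largest integer in [-5, 8] satisfying this is 6.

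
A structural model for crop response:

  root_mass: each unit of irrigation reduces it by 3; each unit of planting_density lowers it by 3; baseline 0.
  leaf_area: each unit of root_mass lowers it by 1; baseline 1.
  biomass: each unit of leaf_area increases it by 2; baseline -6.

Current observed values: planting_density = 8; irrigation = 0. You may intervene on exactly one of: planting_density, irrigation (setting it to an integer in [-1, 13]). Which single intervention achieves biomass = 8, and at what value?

Intervening on planting_density: with other inputs at their observed values, biomass = 6*planting_density - 4. Solving for 8 gives planting_density = 2, within [-1, 13].
Intervening on irrigation: biomass = 6*irrigation + 44. Reaching 8 requires irrigation = -6, outside [-1, 13].

set planting_density = 2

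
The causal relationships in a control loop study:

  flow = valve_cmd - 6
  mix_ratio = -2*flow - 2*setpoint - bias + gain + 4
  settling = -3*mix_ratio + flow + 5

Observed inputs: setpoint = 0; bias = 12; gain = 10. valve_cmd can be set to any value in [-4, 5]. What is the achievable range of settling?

Substituting into the mix_ratio equation gives mix_ratio = -2*valve_cmd + 14.
This gives settling = 7*valve_cmd - 43.
Linear in valve_cmd, so extremes are at the endpoints: valve_cmd = -4 gives settling = -71; valve_cmd = 5 gives settling = -8.

-71 to -8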